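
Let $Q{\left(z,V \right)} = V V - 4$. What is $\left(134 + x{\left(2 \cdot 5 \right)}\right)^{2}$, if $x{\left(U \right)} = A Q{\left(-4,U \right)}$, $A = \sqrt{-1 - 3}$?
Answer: $-18908 + 51456 i \approx -18908.0 + 51456.0 i$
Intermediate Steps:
$Q{\left(z,V \right)} = -4 + V^{2}$ ($Q{\left(z,V \right)} = V^{2} - 4 = -4 + V^{2}$)
$A = 2 i$ ($A = \sqrt{-4} = 2 i \approx 2.0 i$)
$x{\left(U \right)} = 2 i \left(-4 + U^{2}\right)$
$\left(134 + x{\left(2 \cdot 5 \right)}\right)^{2} = \left(134 + 2 i \left(-4 + \left(2 \cdot 5\right)^{2}\right)\right)^{2} = \left(134 + 2 i \left(-4 + 10^{2}\right)\right)^{2} = \left(134 + 2 i \left(-4 + 100\right)\right)^{2} = \left(134 + 2 i 96\right)^{2} = \left(134 + 192 i\right)^{2}$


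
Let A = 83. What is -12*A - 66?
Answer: -1062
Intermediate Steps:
-12*A - 66 = -12*83 - 66 = -996 - 66 = -1062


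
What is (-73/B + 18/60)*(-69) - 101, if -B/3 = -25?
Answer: -2727/50 ≈ -54.540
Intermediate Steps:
B = 75 (B = -3*(-25) = 75)
(-73/B + 18/60)*(-69) - 101 = (-73/75 + 18/60)*(-69) - 101 = (-73*1/75 + 18*(1/60))*(-69) - 101 = (-73/75 + 3/10)*(-69) - 101 = -101/150*(-69) - 101 = 2323/50 - 101 = -2727/50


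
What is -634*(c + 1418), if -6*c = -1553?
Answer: -3189337/3 ≈ -1.0631e+6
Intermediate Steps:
c = 1553/6 (c = -⅙*(-1553) = 1553/6 ≈ 258.83)
-634*(c + 1418) = -634*(1553/6 + 1418) = -634*10061/6 = -3189337/3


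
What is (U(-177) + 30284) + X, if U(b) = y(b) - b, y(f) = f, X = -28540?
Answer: 1744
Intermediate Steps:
U(b) = 0 (U(b) = b - b = 0)
(U(-177) + 30284) + X = (0 + 30284) - 28540 = 30284 - 28540 = 1744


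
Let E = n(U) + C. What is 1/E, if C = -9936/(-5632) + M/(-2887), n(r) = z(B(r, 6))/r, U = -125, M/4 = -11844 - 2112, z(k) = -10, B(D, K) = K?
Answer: 25405600/538104323 ≈ 0.047213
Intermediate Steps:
M = -55824 (M = 4*(-11844 - 2112) = 4*(-13956) = -55824)
n(r) = -10/r
C = 21442875/1016224 (C = -9936/(-5632) - 55824/(-2887) = -9936*(-1/5632) - 55824*(-1/2887) = 621/352 + 55824/2887 = 21442875/1016224 ≈ 21.101)
E = 538104323/25405600 (E = -10/(-125) + 21442875/1016224 = -10*(-1/125) + 21442875/1016224 = 2/25 + 21442875/1016224 = 538104323/25405600 ≈ 21.181)
1/E = 1/(538104323/25405600) = 25405600/538104323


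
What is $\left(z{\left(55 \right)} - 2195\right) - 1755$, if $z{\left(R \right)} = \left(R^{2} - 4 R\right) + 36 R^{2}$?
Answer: $107755$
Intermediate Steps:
$z{\left(R \right)} = - 4 R + 37 R^{2}$
$\left(z{\left(55 \right)} - 2195\right) - 1755 = \left(55 \left(-4 + 37 \cdot 55\right) - 2195\right) - 1755 = \left(55 \left(-4 + 2035\right) - 2195\right) - 1755 = \left(55 \cdot 2031 - 2195\right) - 1755 = \left(111705 - 2195\right) - 1755 = 109510 - 1755 = 107755$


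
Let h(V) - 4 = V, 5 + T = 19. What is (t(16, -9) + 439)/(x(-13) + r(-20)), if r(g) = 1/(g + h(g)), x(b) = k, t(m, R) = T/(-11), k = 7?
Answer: 173340/2761 ≈ 62.782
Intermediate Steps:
T = 14 (T = -5 + 19 = 14)
t(m, R) = -14/11 (t(m, R) = 14/(-11) = 14*(-1/11) = -14/11)
x(b) = 7
h(V) = 4 + V
r(g) = 1/(4 + 2*g) (r(g) = 1/(g + (4 + g)) = 1/(4 + 2*g))
(t(16, -9) + 439)/(x(-13) + r(-20)) = (-14/11 + 439)/(7 + 1/(2*(2 - 20))) = 4815/(11*(7 + (½)/(-18))) = 4815/(11*(7 + (½)*(-1/18))) = 4815/(11*(7 - 1/36)) = 4815/(11*(251/36)) = (4815/11)*(36/251) = 173340/2761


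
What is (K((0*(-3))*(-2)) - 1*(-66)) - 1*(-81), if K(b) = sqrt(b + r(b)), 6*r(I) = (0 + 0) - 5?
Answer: 147 + I*sqrt(30)/6 ≈ 147.0 + 0.91287*I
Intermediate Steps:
r(I) = -5/6 (r(I) = ((0 + 0) - 5)/6 = (0 - 5)/6 = (1/6)*(-5) = -5/6)
K(b) = sqrt(-5/6 + b) (K(b) = sqrt(b - 5/6) = sqrt(-5/6 + b))
(K((0*(-3))*(-2)) - 1*(-66)) - 1*(-81) = (sqrt(-30 + 36*((0*(-3))*(-2)))/6 - 1*(-66)) - 1*(-81) = (sqrt(-30 + 36*(0*(-2)))/6 + 66) + 81 = (sqrt(-30 + 36*0)/6 + 66) + 81 = (sqrt(-30 + 0)/6 + 66) + 81 = (sqrt(-30)/6 + 66) + 81 = ((I*sqrt(30))/6 + 66) + 81 = (I*sqrt(30)/6 + 66) + 81 = (66 + I*sqrt(30)/6) + 81 = 147 + I*sqrt(30)/6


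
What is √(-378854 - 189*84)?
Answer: I*√394730 ≈ 628.28*I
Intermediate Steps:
√(-378854 - 189*84) = √(-378854 - 15876) = √(-394730) = I*√394730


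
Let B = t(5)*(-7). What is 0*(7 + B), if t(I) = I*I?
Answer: 0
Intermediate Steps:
t(I) = I²
B = -175 (B = 5²*(-7) = 25*(-7) = -175)
0*(7 + B) = 0*(7 - 175) = 0*(-168) = 0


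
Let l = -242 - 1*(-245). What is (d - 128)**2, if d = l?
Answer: 15625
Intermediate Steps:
l = 3 (l = -242 + 245 = 3)
d = 3
(d - 128)**2 = (3 - 128)**2 = (-125)**2 = 15625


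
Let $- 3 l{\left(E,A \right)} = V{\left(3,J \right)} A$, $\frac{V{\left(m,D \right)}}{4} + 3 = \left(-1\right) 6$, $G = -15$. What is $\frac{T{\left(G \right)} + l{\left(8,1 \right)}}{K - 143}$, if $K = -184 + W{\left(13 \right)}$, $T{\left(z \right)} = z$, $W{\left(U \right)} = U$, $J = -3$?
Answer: $\frac{3}{314} \approx 0.0095541$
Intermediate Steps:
$V{\left(m,D \right)} = -36$ ($V{\left(m,D \right)} = -12 + 4 \left(\left(-1\right) 6\right) = -12 + 4 \left(-6\right) = -12 - 24 = -36$)
$l{\left(E,A \right)} = 12 A$ ($l{\left(E,A \right)} = - \frac{\left(-36\right) A}{3} = 12 A$)
$K = -171$ ($K = -184 + 13 = -171$)
$\frac{T{\left(G \right)} + l{\left(8,1 \right)}}{K - 143} = \frac{-15 + 12 \cdot 1}{-171 - 143} = \frac{-15 + 12}{-314} = \left(-3\right) \left(- \frac{1}{314}\right) = \frac{3}{314}$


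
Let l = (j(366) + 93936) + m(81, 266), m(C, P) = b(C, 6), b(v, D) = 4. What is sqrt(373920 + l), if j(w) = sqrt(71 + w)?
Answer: sqrt(467860 + sqrt(437)) ≈ 684.02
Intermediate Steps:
m(C, P) = 4
l = 93940 + sqrt(437) (l = (sqrt(71 + 366) + 93936) + 4 = (sqrt(437) + 93936) + 4 = (93936 + sqrt(437)) + 4 = 93940 + sqrt(437) ≈ 93961.)
sqrt(373920 + l) = sqrt(373920 + (93940 + sqrt(437))) = sqrt(467860 + sqrt(437))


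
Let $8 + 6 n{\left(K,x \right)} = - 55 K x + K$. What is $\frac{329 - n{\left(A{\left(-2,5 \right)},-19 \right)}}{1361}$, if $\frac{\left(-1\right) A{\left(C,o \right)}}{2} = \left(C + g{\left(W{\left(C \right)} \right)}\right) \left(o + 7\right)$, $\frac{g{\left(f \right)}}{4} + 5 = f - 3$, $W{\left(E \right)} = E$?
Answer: $- \frac{526193}{4083} \approx -128.87$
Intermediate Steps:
$g{\left(f \right)} = -32 + 4 f$ ($g{\left(f \right)} = -20 + 4 \left(f - 3\right) = -20 + 4 \left(-3 + f\right) = -20 + \left(-12 + 4 f\right) = -32 + 4 f$)
$A{\left(C,o \right)} = - 2 \left(-32 + 5 C\right) \left(7 + o\right)$ ($A{\left(C,o \right)} = - 2 \left(C + \left(-32 + 4 C\right)\right) \left(o + 7\right) = - 2 \left(-32 + 5 C\right) \left(7 + o\right)$)
$n{\left(K,x \right)} = - \frac{4}{3} + \frac{K}{6} - \frac{55 K x}{6}$ ($n{\left(K,x \right)} = - \frac{4}{3} + \frac{- 55 K x + K}{6} = - \frac{4}{3} + \frac{K - 55 K x}{6} = - \frac{4}{3} - \left(- \frac{K}{6} + \frac{55 K x}{6}\right) = - \frac{4}{3} + \frac{K}{6} - \frac{55 K x}{6}$)
$\frac{329 - n{\left(A{\left(-2,5 \right)},-19 \right)}}{1361} = \frac{329 - \left(- \frac{4}{3} + \frac{448 - -140 + 64 \cdot 5 - \left(-20\right) 5}{6} - \frac{55}{6} \left(448 - -140 + 64 \cdot 5 - \left(-20\right) 5\right) \left(-19\right)\right)}{1361} = \left(329 - \left(- \frac{4}{3} + \frac{448 + 140 + 320 + 100}{6} - \frac{55}{6} \left(448 + 140 + 320 + 100\right) \left(-19\right)\right)\right) \frac{1}{1361} = \left(329 - \left(- \frac{4}{3} + \frac{1}{6} \cdot 1008 - 9240 \left(-19\right)\right)\right) \frac{1}{1361} = \left(329 - \left(- \frac{4}{3} + 168 + 175560\right)\right) \frac{1}{1361} = \left(329 - \frac{527180}{3}\right) \frac{1}{1361} = \left(- \frac{526193}{3}\right) \frac{1}{1361} = - \frac{526193}{4083}$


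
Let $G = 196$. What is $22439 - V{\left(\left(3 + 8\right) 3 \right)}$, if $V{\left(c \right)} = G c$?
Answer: $15971$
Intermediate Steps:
$V{\left(c \right)} = 196 c$
$22439 - V{\left(\left(3 + 8\right) 3 \right)} = 22439 - 196 \left(3 + 8\right) 3 = 22439 - 196 \cdot 11 \cdot 3 = 22439 - 196 \cdot 33 = 22439 - 6468 = 15971$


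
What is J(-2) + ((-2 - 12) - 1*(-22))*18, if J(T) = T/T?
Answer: 145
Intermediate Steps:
J(T) = 1
J(-2) + ((-2 - 12) - 1*(-22))*18 = 1 + ((-2 - 12) - 1*(-22))*18 = 1 + (-14 + 22)*18 = 1 + 8*18 = 1 + 144 = 145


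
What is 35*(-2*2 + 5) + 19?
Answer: 54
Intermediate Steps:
35*(-2*2 + 5) + 19 = 35*(-4 + 5) + 19 = 35*1 + 19 = 35 + 19 = 54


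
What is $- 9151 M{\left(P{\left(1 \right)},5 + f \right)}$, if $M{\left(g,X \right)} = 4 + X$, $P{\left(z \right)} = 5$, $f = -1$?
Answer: $-73208$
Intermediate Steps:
$- 9151 M{\left(P{\left(1 \right)},5 + f \right)} = - 9151 \left(4 + \left(5 - 1\right)\right) = - 9151 \left(4 + 4\right) = \left(-9151\right) 8 = -73208$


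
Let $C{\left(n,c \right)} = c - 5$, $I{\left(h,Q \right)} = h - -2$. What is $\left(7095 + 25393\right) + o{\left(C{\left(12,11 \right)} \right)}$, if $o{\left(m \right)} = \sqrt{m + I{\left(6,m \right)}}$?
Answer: $32488 + \sqrt{14} \approx 32492.0$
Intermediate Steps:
$I{\left(h,Q \right)} = 2 + h$ ($I{\left(h,Q \right)} = h + 2 = 2 + h$)
$C{\left(n,c \right)} = -5 + c$
$o{\left(m \right)} = \sqrt{8 + m}$ ($o{\left(m \right)} = \sqrt{m + \left(2 + 6\right)} = \sqrt{m + 8} = \sqrt{8 + m}$)
$\left(7095 + 25393\right) + o{\left(C{\left(12,11 \right)} \right)} = \left(7095 + 25393\right) + \sqrt{8 + \left(-5 + 11\right)} = 32488 + \sqrt{8 + 6} = 32488 + \sqrt{14}$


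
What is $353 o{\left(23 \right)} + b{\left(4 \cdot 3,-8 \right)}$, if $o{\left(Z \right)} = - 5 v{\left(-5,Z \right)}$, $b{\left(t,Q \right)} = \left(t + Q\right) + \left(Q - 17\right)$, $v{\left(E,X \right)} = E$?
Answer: $8804$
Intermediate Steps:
$b{\left(t,Q \right)} = -17 + t + 2 Q$ ($b{\left(t,Q \right)} = \left(Q + t\right) + \left(-17 + Q\right) = -17 + t + 2 Q$)
$o{\left(Z \right)} = 25$ ($o{\left(Z \right)} = \left(-5\right) \left(-5\right) = 25$)
$353 o{\left(23 \right)} + b{\left(4 \cdot 3,-8 \right)} = 353 \cdot 25 + \left(-17 + 4 \cdot 3 + 2 \left(-8\right)\right) = 8825 - 21 = 8804$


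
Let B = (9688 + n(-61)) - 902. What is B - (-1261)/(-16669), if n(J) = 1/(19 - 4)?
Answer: 2196805264/250035 ≈ 8786.0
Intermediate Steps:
n(J) = 1/15
B = 131791/15 (B = (9688 + 1/15) - 902 = 145321/15 - 902 = 131791/15 ≈ 8786.1)
B - (-1261)/(-16669) = 131791/15 - (-1261)/(-16669) = 131791/15 - (-1261)*(-1)/16669 = 131791/15 - 1*1261/16669 = 131791/15 - 1261/16669 = 2196805264/250035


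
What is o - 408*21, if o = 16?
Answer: -8552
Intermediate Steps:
o - 408*21 = 16 - 408*21 = 16 - 8568 = -8552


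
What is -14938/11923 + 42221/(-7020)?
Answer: -608265743/83699460 ≈ -7.2673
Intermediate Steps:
-14938/11923 + 42221/(-7020) = -14938*1/11923 + 42221*(-1/7020) = -14938/11923 - 42221/7020 = -608265743/83699460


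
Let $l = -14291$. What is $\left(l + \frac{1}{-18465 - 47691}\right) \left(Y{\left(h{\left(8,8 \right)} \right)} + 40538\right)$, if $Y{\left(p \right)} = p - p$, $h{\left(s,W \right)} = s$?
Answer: $- \frac{19163030061793}{33078} \approx -5.7933 \cdot 10^{8}$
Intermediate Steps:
$Y{\left(p \right)} = 0$
$\left(l + \frac{1}{-18465 - 47691}\right) \left(Y{\left(h{\left(8,8 \right)} \right)} + 40538\right) = \left(-14291 + \frac{1}{-18465 - 47691}\right) \left(0 + 40538\right) = \left(-14291 + \frac{1}{-66156}\right) 40538 = \left(-14291 - \frac{1}{66156}\right) 40538 = \left(- \frac{945435397}{66156}\right) 40538 = - \frac{19163030061793}{33078}$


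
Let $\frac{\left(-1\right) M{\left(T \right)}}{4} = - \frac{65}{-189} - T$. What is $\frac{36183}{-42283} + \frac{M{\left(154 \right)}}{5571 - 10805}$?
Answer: $- \frac{20352463385}{20913721479} \approx -0.97316$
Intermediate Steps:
$M{\left(T \right)} = - \frac{260}{189} + 4 T$ ($M{\left(T \right)} = - 4 \left(- \frac{65}{-189} - T\right) = - 4 \left(\left(-65\right) \left(- \frac{1}{189}\right) - T\right) = - 4 \left(\frac{65}{189} - T\right) = - \frac{260}{189} + 4 T$)
$\frac{36183}{-42283} + \frac{M{\left(154 \right)}}{5571 - 10805} = \frac{36183}{-42283} + \frac{- \frac{260}{189} + 4 \cdot 154}{5571 - 10805} = 36183 \left(- \frac{1}{42283}\right) + \frac{- \frac{260}{189} + 616}{-5234} = - \frac{36183}{42283} + \frac{116164}{189} \left(- \frac{1}{5234}\right) = - \frac{36183}{42283} - \frac{58082}{494613} = - \frac{20352463385}{20913721479}$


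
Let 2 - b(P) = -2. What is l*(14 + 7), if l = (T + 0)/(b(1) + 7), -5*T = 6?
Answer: -126/55 ≈ -2.2909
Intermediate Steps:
T = -6/5 (T = -⅕*6 = -6/5 ≈ -1.2000)
b(P) = 4 (b(P) = 2 - 1*(-2) = 2 + 2 = 4)
l = -6/55 (l = (-6/5 + 0)/(4 + 7) = -6/5/11 = -6/5*1/11 = -6/55 ≈ -0.10909)
l*(14 + 7) = -6*(14 + 7)/55 = -6/55*21 = -126/55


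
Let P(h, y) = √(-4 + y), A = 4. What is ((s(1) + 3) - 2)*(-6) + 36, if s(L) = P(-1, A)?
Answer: 30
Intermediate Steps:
s(L) = 0 (s(L) = √(-4 + 4) = √0 = 0)
((s(1) + 3) - 2)*(-6) + 36 = ((0 + 3) - 2)*(-6) + 36 = (3 - 2)*(-6) + 36 = 1*(-6) + 36 = -6 + 36 = 30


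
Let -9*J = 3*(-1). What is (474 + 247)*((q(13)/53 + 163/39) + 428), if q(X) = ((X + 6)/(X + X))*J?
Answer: 1288173929/4134 ≈ 3.1160e+5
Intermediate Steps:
J = 1/3 (J = -(-1)/3 = -1/9*(-3) = 1/3 ≈ 0.33333)
q(X) = (6 + X)/(6*X) (q(X) = ((X + 6)/(X + X))*(1/3) = ((6 + X)/((2*X)))*(1/3) = ((6 + X)*(1/(2*X)))*(1/3) = ((6 + X)/(2*X))*(1/3) = (6 + X)/(6*X))
(474 + 247)*((q(13)/53 + 163/39) + 428) = (474 + 247)*((((1/6)*(6 + 13)/13)/53 + 163/39) + 428) = 721*((((1/6)*(1/13)*19)*(1/53) + 163*(1/39)) + 428) = 721*(((19/78)*(1/53) + 163/39) + 428) = 721*((19/4134 + 163/39) + 428) = 721*(17297/4134 + 428) = 721*(1786649/4134) = 1288173929/4134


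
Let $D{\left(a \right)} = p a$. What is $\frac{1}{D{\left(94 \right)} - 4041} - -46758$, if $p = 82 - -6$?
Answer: $\frac{197833099}{4231} \approx 46758.0$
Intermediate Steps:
$p = 88$ ($p = 82 + 6 = 88$)
$D{\left(a \right)} = 88 a$
$\frac{1}{D{\left(94 \right)} - 4041} - -46758 = \frac{1}{88 \cdot 94 - 4041} - -46758 = \frac{1}{8272 - 4041} + 46758 = \frac{1}{4231} + 46758 = \frac{197833099}{4231}$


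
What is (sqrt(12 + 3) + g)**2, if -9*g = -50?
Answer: 3715/81 + 100*sqrt(15)/9 ≈ 88.897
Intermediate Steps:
g = 50/9 (g = -1/9*(-50) = 50/9 ≈ 5.5556)
(sqrt(12 + 3) + g)**2 = (sqrt(12 + 3) + 50/9)**2 = (sqrt(15) + 50/9)**2 = (50/9 + sqrt(15))**2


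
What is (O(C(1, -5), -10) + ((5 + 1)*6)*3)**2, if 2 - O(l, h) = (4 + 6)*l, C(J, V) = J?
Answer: 10000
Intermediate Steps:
O(l, h) = 2 - 10*l (O(l, h) = 2 - (4 + 6)*l = 2 - 10*l)
(O(C(1, -5), -10) + ((5 + 1)*6)*3)**2 = ((2 - 10*1) + ((5 + 1)*6)*3)**2 = ((2 - 10) + (6*6)*3)**2 = (-8 + 36*3)**2 = (-8 + 108)**2 = 100**2 = 10000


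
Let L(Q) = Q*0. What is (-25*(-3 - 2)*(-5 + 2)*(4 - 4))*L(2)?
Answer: 0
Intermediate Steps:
L(Q) = 0
(-25*(-3 - 2)*(-5 + 2)*(4 - 4))*L(2) = -25*(-3 - 2)*(-5 + 2)*(4 - 4)*0 = -25*(-5*(-3))*0*0 = -375*0*0 = -25*0*0 = 0*0 = 0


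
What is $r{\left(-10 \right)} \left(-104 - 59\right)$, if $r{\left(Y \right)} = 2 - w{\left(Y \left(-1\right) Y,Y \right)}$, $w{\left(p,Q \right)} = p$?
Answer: $-16626$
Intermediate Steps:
$r{\left(Y \right)} = 2 + Y^{2}$ ($r{\left(Y \right)} = 2 - Y \left(-1\right) Y = 2 - - Y Y = 2 - - Y^{2} = 2 + Y^{2}$)
$r{\left(-10 \right)} \left(-104 - 59\right) = \left(2 + \left(-10\right)^{2}\right) \left(-104 - 59\right) = \left(2 + 100\right) \left(-163\right) = 102 \left(-163\right) = -16626$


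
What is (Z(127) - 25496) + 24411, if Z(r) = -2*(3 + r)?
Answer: -1345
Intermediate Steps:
Z(r) = -6 - 2*r
(Z(127) - 25496) + 24411 = ((-6 - 2*127) - 25496) + 24411 = ((-6 - 254) - 25496) + 24411 = (-260 - 25496) + 24411 = -25756 + 24411 = -1345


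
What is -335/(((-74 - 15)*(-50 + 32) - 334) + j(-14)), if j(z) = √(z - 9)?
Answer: -424780/1607847 + 335*I*√23/1607847 ≈ -0.26419 + 0.00099923*I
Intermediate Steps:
j(z) = √(-9 + z)
-335/(((-74 - 15)*(-50 + 32) - 334) + j(-14)) = -335/(((-74 - 15)*(-50 + 32) - 334) + √(-9 - 14)) = -335/((-89*(-18) - 334) + √(-23)) = -335/((1602 - 334) + I*√23) = -335/(1268 + I*√23)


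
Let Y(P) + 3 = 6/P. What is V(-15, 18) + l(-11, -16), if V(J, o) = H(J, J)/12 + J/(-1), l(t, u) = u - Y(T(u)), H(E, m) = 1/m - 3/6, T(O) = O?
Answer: 419/180 ≈ 2.3278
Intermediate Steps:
H(E, m) = -½ + 1/m (H(E, m) = 1/m - 3*⅙ = 1/m - ½ = -½ + 1/m)
Y(P) = -3 + 6/P
l(t, u) = 3 + u - 6/u (l(t, u) = u - (-3 + 6/u) = u + (3 - 6/u) = 3 + u - 6/u)
V(J, o) = -J + (2 - J)/(24*J) (V(J, o) = ((2 - J)/(2*J))/12 + J/(-1) = ((2 - J)/(2*J))*(1/12) + J*(-1) = (2 - J)/(24*J) - J = -J + (2 - J)/(24*J))
V(-15, 18) + l(-11, -16) = (-1/24 - 1*(-15) + (1/12)/(-15)) + (3 - 16 - 6/(-16)) = (-1/24 + 15 + (1/12)*(-1/15)) + (3 - 16 - 6*(-1/16)) = (-1/24 + 15 - 1/180) + (3 - 16 + 3/8) = 5383/360 - 101/8 = 419/180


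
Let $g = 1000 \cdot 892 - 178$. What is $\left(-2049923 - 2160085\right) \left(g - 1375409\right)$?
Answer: $2035905138696$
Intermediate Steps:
$g = 891822$ ($g = 892000 - 178 = 891822$)
$\left(-2049923 - 2160085\right) \left(g - 1375409\right) = \left(-2049923 - 2160085\right) \left(891822 - 1375409\right) = \left(-4210008\right) \left(-483587\right) = 2035905138696$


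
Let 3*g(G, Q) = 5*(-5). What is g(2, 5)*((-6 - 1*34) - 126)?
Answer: 4150/3 ≈ 1383.3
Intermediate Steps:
g(G, Q) = -25/3 (g(G, Q) = (5*(-5))/3 = (⅓)*(-25) = -25/3)
g(2, 5)*((-6 - 1*34) - 126) = -25*((-6 - 1*34) - 126)/3 = -25*((-6 - 34) - 126)/3 = -25*(-40 - 126)/3 = -25/3*(-166) = 4150/3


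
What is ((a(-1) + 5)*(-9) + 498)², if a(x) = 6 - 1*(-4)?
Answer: 131769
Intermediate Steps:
a(x) = 10 (a(x) = 6 + 4 = 10)
((a(-1) + 5)*(-9) + 498)² = ((10 + 5)*(-9) + 498)² = (15*(-9) + 498)² = (-135 + 498)² = 363² = 131769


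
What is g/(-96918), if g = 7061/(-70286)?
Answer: 7061/6811978548 ≈ 1.0366e-6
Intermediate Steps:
g = -7061/70286 (g = 7061*(-1/70286) = -7061/70286 ≈ -0.10046)
g/(-96918) = -7061/70286/(-96918) = -7061/70286*(-1/96918) = 7061/6811978548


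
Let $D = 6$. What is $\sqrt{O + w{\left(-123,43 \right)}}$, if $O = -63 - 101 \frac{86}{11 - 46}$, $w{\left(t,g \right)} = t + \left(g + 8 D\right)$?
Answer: $\frac{\sqrt{187635}}{35} \approx 12.376$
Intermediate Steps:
$w{\left(t,g \right)} = 48 + g + t$ ($w{\left(t,g \right)} = t + \left(g + 8 \cdot 6\right) = t + \left(g + 48\right) = t + \left(48 + g\right) = 48 + g + t$)
$O = \frac{6481}{35}$ ($O = -63 - 101 \frac{86}{11 - 46} = -63 - 101 \frac{86}{-35} = -63 - 101 \cdot 86 \left(- \frac{1}{35}\right) = -63 - - \frac{8686}{35} = -63 + \frac{8686}{35} = \frac{6481}{35} \approx 185.17$)
$\sqrt{O + w{\left(-123,43 \right)}} = \sqrt{\frac{6481}{35} + \left(48 + 43 - 123\right)} = \sqrt{\frac{6481}{35} - 32} = \sqrt{\frac{5361}{35}} = \frac{\sqrt{187635}}{35}$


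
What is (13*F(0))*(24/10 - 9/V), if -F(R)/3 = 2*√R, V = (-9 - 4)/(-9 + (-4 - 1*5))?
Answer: 0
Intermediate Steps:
V = 13/18 (V = -13/(-9 + (-4 - 5)) = -13/(-9 - 9) = -13/(-18) = -13*(-1/18) = 13/18 ≈ 0.72222)
F(R) = -6*√R
(13*F(0))*(24/10 - 9/V) = (13*(-6*√0))*(24/10 - 9/13/18) = (13*(-6*0))*(24*(⅒) - 9*18/13) = (13*0)*(12/5 - 162/13) = 0*(-654/65) = 0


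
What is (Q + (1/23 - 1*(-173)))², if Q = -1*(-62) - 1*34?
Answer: 21381376/529 ≈ 40419.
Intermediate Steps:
Q = 28 (Q = 62 - 34 = 28)
(Q + (1/23 - 1*(-173)))² = (28 + (1/23 - 1*(-173)))² = (28 + (1/23 + 173))² = (28 + 3980/23)² = (4624/23)² = 21381376/529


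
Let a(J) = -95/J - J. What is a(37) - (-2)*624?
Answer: 44712/37 ≈ 1208.4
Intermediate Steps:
a(J) = -J - 95/J
a(37) - (-2)*624 = (-1*37 - 95/37) - (-2)*624 = (-37 - 95*1/37) - 1*(-1248) = (-37 - 95/37) + 1248 = -1464/37 + 1248 = 44712/37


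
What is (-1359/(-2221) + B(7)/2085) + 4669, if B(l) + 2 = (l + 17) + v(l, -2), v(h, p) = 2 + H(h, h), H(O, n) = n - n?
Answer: 7208007328/1543595 ≈ 4669.6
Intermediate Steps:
H(O, n) = 0
v(h, p) = 2 (v(h, p) = 2 + 0 = 2)
B(l) = 17 + l (B(l) = -2 + ((l + 17) + 2) = -2 + ((17 + l) + 2) = -2 + (19 + l) = 17 + l)
(-1359/(-2221) + B(7)/2085) + 4669 = (-1359/(-2221) + (17 + 7)/2085) + 4669 = (-1359*(-1/2221) + 24*(1/2085)) + 4669 = (1359/2221 + 8/695) + 4669 = 962273/1543595 + 4669 = 7208007328/1543595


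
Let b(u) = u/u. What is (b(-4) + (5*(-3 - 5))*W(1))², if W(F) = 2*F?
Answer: 6241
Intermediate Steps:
b(u) = 1
(b(-4) + (5*(-3 - 5))*W(1))² = (1 + (5*(-3 - 5))*(2*1))² = (1 + (5*(-8))*2)² = (1 - 40*2)² = (1 - 80)² = (-79)² = 6241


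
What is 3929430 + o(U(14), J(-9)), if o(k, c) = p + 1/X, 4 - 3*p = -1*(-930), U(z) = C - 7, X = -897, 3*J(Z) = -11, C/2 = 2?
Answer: 3524421835/897 ≈ 3.9291e+6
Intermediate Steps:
C = 4 (C = 2*2 = 4)
J(Z) = -11/3 (J(Z) = (1/3)*(-11) = -11/3)
U(z) = -3 (U(z) = 4 - 7 = -3)
p = -926/3 (p = 4/3 - (-1)*(-930)/3 = 4/3 - 1/3*930 = 4/3 - 310 = -926/3 ≈ -308.67)
o(k, c) = -276875/897 (o(k, c) = -926/3 + 1/(-897) = -926/3 - 1/897 = -276875/897)
3929430 + o(U(14), J(-9)) = 3929430 - 276875/897 = 3524421835/897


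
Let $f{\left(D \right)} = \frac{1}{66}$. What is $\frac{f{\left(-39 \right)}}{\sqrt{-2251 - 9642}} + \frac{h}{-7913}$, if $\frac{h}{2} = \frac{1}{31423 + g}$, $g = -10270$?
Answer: $- \frac{2}{167383689} - \frac{i \sqrt{11893}}{784938} \approx -1.1949 \cdot 10^{-8} - 0.00013893 i$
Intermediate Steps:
$f{\left(D \right)} = \frac{1}{66}$
$h = \frac{2}{21153}$ ($h = \frac{2}{31423 - 10270} = \frac{2}{21153} \approx 9.4549 \cdot 10^{-5}$)
$\frac{f{\left(-39 \right)}}{\sqrt{-2251 - 9642}} + \frac{h}{-7913} = \frac{1}{66 \sqrt{-2251 - 9642}} + \frac{2}{21153 \left(-7913\right)} = \frac{1}{66 \sqrt{-11893}} + \frac{2}{21153} \left(- \frac{1}{7913}\right) = \frac{1}{66 i \sqrt{11893}} - \frac{2}{167383689} = \frac{\left(- \frac{1}{11893}\right) i \sqrt{11893}}{66} - \frac{2}{167383689} = - \frac{i \sqrt{11893}}{784938} - \frac{2}{167383689} = - \frac{2}{167383689} - \frac{i \sqrt{11893}}{784938}$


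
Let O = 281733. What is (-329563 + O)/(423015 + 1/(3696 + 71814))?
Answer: -3611643300/31941862651 ≈ -0.11307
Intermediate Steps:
(-329563 + O)/(423015 + 1/(3696 + 71814)) = (-329563 + 281733)/(423015 + 1/(3696 + 71814)) = -47830/(423015 + 1/75510) = -47830/31941862651/75510 = -47830*75510/31941862651 = -3611643300/31941862651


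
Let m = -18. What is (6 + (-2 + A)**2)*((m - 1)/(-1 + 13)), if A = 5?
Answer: -95/4 ≈ -23.750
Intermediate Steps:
(6 + (-2 + A)**2)*((m - 1)/(-1 + 13)) = (6 + (-2 + 5)**2)*((-18 - 1)/(-1 + 13)) = (6 + 3**2)*(-19/12) = (6 + 9)*(-19*1/12) = 15*(-19/12) = -95/4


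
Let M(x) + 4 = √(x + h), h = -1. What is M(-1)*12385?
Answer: -49540 + 12385*I*√2 ≈ -49540.0 + 17515.0*I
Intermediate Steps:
M(x) = -4 + √(-1 + x) (M(x) = -4 + √(x - 1) = -4 + √(-1 + x))
M(-1)*12385 = (-4 + √(-1 - 1))*12385 = (-4 + √(-2))*12385 = (-4 + I*√2)*12385 = -49540 + 12385*I*√2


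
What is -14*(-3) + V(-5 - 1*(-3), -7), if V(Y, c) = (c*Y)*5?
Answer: 112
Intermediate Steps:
V(Y, c) = 5*Y*c (V(Y, c) = (Y*c)*5 = 5*Y*c)
-14*(-3) + V(-5 - 1*(-3), -7) = -14*(-3) + 5*(-5 - 1*(-3))*(-7) = 42 + 5*(-5 + 3)*(-7) = 42 + 5*(-2)*(-7) = 42 + 70 = 112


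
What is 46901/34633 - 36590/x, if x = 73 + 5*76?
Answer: -1245975317/15688749 ≈ -79.418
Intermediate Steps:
x = 453 (x = 73 + 380 = 453)
46901/34633 - 36590/x = 46901/34633 - 36590/453 = -1245975317/15688749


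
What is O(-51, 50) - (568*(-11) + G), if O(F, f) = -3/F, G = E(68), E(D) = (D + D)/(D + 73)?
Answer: 14974285/2397 ≈ 6247.1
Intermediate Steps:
E(D) = 2*D/(73 + D) (E(D) = (2*D)/(73 + D) = 2*D/(73 + D))
G = 136/141 (G = 2*68/(73 + 68) = 2*68/141 = 2*68*(1/141) = 136/141 ≈ 0.96454)
O(-51, 50) - (568*(-11) + G) = -3/(-51) - (568*(-11) + 136/141) = -3*(-1/51) - (-6248 + 136/141) = 1/17 - 1*(-880832/141) = 1/17 + 880832/141 = 14974285/2397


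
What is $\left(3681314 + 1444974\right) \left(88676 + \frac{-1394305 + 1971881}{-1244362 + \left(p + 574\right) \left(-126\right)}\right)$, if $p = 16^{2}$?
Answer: $\frac{306598679863871104}{674471} \approx 4.5458 \cdot 10^{11}$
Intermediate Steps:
$p = 256$
$\left(3681314 + 1444974\right) \left(88676 + \frac{-1394305 + 1971881}{-1244362 + \left(p + 574\right) \left(-126\right)}\right) = \left(3681314 + 1444974\right) \left(88676 + \frac{-1394305 + 1971881}{-1244362 + \left(256 + 574\right) \left(-126\right)}\right) = 5126288 \left(88676 + \frac{577576}{-1244362 + 830 \left(-126\right)}\right) = 5126288 \left(88676 + \frac{577576}{-1244362 - 104580}\right) = 5126288 \left(88676 + \frac{577576}{-1348942}\right) = 5126288 \left(88676 + 577576 \left(- \frac{1}{1348942}\right)\right) = 5126288 \left(88676 - \frac{288788}{674471}\right) = 5126288 \cdot \frac{59809101608}{674471} = \frac{306598679863871104}{674471}$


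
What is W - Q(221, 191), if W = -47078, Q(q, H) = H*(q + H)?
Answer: -125770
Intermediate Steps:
Q(q, H) = H*(H + q)
W - Q(221, 191) = -47078 - 191*(191 + 221) = -47078 - 191*412 = -47078 - 1*78692 = -47078 - 78692 = -125770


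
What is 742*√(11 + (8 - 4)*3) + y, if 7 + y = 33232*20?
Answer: 664633 + 742*√23 ≈ 6.6819e+5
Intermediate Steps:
y = 664633 (y = -7 + 33232*20 = -7 + 664640 = 664633)
742*√(11 + (8 - 4)*3) + y = 742*√(11 + (8 - 4)*3) + 664633 = 742*√(11 + 4*3) + 664633 = 742*√(11 + 12) + 664633 = 742*√23 + 664633 = 664633 + 742*√23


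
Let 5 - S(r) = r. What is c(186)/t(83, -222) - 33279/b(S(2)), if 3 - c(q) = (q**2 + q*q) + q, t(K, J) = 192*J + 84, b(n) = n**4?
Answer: -31334873/76572 ≈ -409.22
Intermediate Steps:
S(r) = 5 - r
t(K, J) = 84 + 192*J
c(q) = 3 - q - 2*q**2 (c(q) = 3 - ((q**2 + q*q) + q) = 3 - ((q**2 + q**2) + q) = 3 - (2*q**2 + q) = 3 - (q + 2*q**2) = 3 + (-q - 2*q**2) = 3 - q - 2*q**2)
c(186)/t(83, -222) - 33279/b(S(2)) = (3 - 1*186 - 2*186**2)/(84 + 192*(-222)) - 33279/(5 - 1*2)**4 = (3 - 186 - 2*34596)/(84 - 42624) - 33279/(5 - 2)**4 = (3 - 186 - 69192)/(-42540) - 33279/(3**4) = -69375*(-1/42540) - 33279/81 = 4625/2836 - 33279*1/81 = 4625/2836 - 11093/27 = -31334873/76572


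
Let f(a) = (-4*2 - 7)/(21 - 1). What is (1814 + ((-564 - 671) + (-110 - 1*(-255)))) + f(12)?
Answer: 2893/4 ≈ 723.25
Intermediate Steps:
f(a) = -¾ (f(a) = (-8 - 7)/20 = -15*1/20 = -¾)
(1814 + ((-564 - 671) + (-110 - 1*(-255)))) + f(12) = (1814 + ((-564 - 671) + (-110 - 1*(-255)))) - ¾ = (1814 + (-1235 + (-110 + 255))) - ¾ = (1814 + (-1235 + 145)) - ¾ = (1814 - 1090) - ¾ = 724 - ¾ = 2893/4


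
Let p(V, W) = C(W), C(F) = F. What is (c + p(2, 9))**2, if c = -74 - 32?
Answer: 9409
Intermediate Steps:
c = -106
p(V, W) = W
(c + p(2, 9))**2 = (-106 + 9)**2 = (-97)**2 = 9409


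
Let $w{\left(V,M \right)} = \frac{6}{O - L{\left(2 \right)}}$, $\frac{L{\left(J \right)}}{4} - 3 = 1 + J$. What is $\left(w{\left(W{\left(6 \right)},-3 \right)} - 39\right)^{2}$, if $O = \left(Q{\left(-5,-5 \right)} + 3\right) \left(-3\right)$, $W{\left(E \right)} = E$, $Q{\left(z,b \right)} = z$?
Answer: $\frac{13924}{9} \approx 1547.1$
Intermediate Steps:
$L{\left(J \right)} = 16 + 4 J$ ($L{\left(J \right)} = 12 + 4 \left(1 + J\right) = 12 + \left(4 + 4 J\right) = 16 + 4 J$)
$O = 6$ ($O = \left(-5 + 3\right) \left(-3\right) = \left(-2\right) \left(-3\right) = 6$)
$w{\left(V,M \right)} = - \frac{1}{3}$ ($w{\left(V,M \right)} = \frac{6}{6 - \left(16 + 4 \cdot 2\right)} = \frac{6}{6 - \left(16 + 8\right)} = \frac{6}{6 - 24} = \frac{6}{-18} = 6 \left(- \frac{1}{18}\right) = - \frac{1}{3}$)
$\left(w{\left(W{\left(6 \right)},-3 \right)} - 39\right)^{2} = \left(- \frac{1}{3} - 39\right)^{2} = \left(- \frac{118}{3}\right)^{2} = \frac{13924}{9}$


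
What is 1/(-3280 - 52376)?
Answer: -1/55656 ≈ -1.7968e-5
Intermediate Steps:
1/(-3280 - 52376) = 1/(-55656) = -1/55656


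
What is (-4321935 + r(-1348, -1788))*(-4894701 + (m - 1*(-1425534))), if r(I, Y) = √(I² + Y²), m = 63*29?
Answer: 14985618102900 - 13869360*√313378 ≈ 1.4978e+13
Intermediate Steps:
m = 1827
(-4321935 + r(-1348, -1788))*(-4894701 + (m - 1*(-1425534))) = (-4321935 + √((-1348)² + (-1788)²))*(-4894701 + (1827 - 1*(-1425534))) = (-4321935 + √(1817104 + 3196944))*(-4894701 + (1827 + 1425534)) = (-4321935 + √5014048)*(-4894701 + 1427361) = (-4321935 + 4*√313378)*(-3467340) = 14985618102900 - 13869360*√313378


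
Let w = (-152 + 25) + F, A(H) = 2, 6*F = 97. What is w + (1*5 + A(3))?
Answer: -623/6 ≈ -103.83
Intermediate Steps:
F = 97/6 (F = (⅙)*97 = 97/6 ≈ 16.167)
w = -665/6 (w = (-152 + 25) + 97/6 = -127 + 97/6 = -665/6 ≈ -110.83)
w + (1*5 + A(3)) = -665/6 + (1*5 + 2) = -665/6 + (5 + 2) = -665/6 + 7 = -623/6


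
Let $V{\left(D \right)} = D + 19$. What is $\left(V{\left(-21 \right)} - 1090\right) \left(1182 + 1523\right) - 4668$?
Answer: $-2958528$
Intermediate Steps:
$V{\left(D \right)} = 19 + D$
$\left(V{\left(-21 \right)} - 1090\right) \left(1182 + 1523\right) - 4668 = \left(\left(19 - 21\right) - 1090\right) \left(1182 + 1523\right) - 4668 = \left(-2 - 1090\right) 2705 - 4668 = \left(-1092\right) 2705 - 4668 = -2953860 - 4668 = -2958528$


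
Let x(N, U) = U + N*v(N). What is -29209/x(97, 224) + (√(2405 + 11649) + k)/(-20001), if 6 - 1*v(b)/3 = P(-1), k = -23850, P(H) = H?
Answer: -176761453/15074087 - √14054/20001 ≈ -11.732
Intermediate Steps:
v(b) = 21 (v(b) = 18 - 3*(-1) = 18 + 3 = 21)
x(N, U) = U + 21*N (x(N, U) = U + N*21 = U + 21*N)
-29209/x(97, 224) + (√(2405 + 11649) + k)/(-20001) = -29209/(224 + 21*97) + (√(2405 + 11649) - 23850)/(-20001) = -29209/(224 + 2037) + (√14054 - 23850)*(-1/20001) = -29209/2261 + (-23850 + √14054)*(-1/20001) = -29209*1/2261 + (7950/6667 - √14054/20001) = -29209/2261 + (7950/6667 - √14054/20001) = -176761453/15074087 - √14054/20001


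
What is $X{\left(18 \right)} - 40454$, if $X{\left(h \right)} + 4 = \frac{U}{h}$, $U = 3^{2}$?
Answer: $- \frac{80915}{2} \approx -40458.0$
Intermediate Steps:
$U = 9$
$X{\left(h \right)} = -4 + \frac{9}{h}$
$X{\left(18 \right)} - 40454 = \left(-4 + \frac{9}{18}\right) - 40454 = \left(-4 + 9 \cdot \frac{1}{18}\right) - 40454 = \left(-4 + \frac{1}{2}\right) - 40454 = - \frac{7}{2} - 40454 = - \frac{80915}{2}$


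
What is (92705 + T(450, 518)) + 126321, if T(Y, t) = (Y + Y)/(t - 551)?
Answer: 2408986/11 ≈ 2.1900e+5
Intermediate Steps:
T(Y, t) = 2*Y/(-551 + t) (T(Y, t) = (2*Y)/(-551 + t) = 2*Y/(-551 + t))
(92705 + T(450, 518)) + 126321 = (92705 + 2*450/(-551 + 518)) + 126321 = (92705 + 2*450/(-33)) + 126321 = (92705 + 2*450*(-1/33)) + 126321 = (92705 - 300/11) + 126321 = 1019455/11 + 126321 = 2408986/11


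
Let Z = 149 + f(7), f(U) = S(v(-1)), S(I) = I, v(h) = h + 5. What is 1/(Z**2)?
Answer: 1/23409 ≈ 4.2719e-5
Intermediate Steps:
v(h) = 5 + h
f(U) = 4 (f(U) = 5 - 1 = 4)
Z = 153 (Z = 149 + 4 = 153)
1/(Z**2) = 1/(153**2) = 1/23409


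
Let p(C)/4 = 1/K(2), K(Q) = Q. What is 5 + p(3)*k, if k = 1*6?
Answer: 17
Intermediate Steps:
k = 6
p(C) = 2 (p(C) = 4/2 = 4*(1/2) = 2)
5 + p(3)*k = 5 + 2*6 = 5 + 12 = 17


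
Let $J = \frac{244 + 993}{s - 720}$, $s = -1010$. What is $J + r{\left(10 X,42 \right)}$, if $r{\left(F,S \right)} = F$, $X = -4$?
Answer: $- \frac{70437}{1730} \approx -40.715$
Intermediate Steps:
$J = - \frac{1237}{1730}$ ($J = \frac{244 + 993}{-1010 - 720} = \frac{1237}{-1730} = 1237 \left(- \frac{1}{1730}\right) = - \frac{1237}{1730} \approx -0.71503$)
$J + r{\left(10 X,42 \right)} = - \frac{1237}{1730} + 10 \left(-4\right) = - \frac{1237}{1730} - 40 = - \frac{70437}{1730}$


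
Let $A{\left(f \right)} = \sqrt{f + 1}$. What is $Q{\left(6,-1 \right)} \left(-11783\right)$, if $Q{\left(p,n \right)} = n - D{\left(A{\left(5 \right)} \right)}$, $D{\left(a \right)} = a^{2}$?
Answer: $82481$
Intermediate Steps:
$A{\left(f \right)} = \sqrt{1 + f}$
$Q{\left(p,n \right)} = -6 + n$ ($Q{\left(p,n \right)} = n - \left(\sqrt{1 + 5}\right)^{2} = n - \left(\sqrt{6}\right)^{2} = n - 6 = -6 + n$)
$Q{\left(6,-1 \right)} \left(-11783\right) = \left(-6 - 1\right) \left(-11783\right) = \left(-7\right) \left(-11783\right) = 82481$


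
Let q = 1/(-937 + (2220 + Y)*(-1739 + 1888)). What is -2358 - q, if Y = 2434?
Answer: -1632936223/692509 ≈ -2358.0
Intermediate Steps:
q = 1/692509 (q = 1/(-937 + (2220 + 2434)*(-1739 + 1888)) = 1/(-937 + 4654*149) = 1/(-937 + 693446) = 1/692509 ≈ 1.4440e-6)
-2358 - q = -2358 - 1*1/692509 = -2358 - 1/692509 = -1632936223/692509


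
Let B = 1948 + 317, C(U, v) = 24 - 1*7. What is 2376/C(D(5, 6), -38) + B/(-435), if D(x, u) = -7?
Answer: 66337/493 ≈ 134.56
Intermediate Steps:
C(U, v) = 17 (C(U, v) = 24 - 7 = 17)
B = 2265
2376/C(D(5, 6), -38) + B/(-435) = 2376/17 + 2265/(-435) = 2376*(1/17) + 2265*(-1/435) = 2376/17 - 151/29 = 66337/493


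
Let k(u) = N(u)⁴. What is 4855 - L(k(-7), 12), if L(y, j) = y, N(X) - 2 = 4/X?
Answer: 11646855/2401 ≈ 4850.8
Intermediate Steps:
N(X) = 2 + 4/X
k(u) = (2 + 4/u)⁴
4855 - L(k(-7), 12) = 4855 - 16*(2 - 7)⁴/(-7)⁴ = 4855 - 16*(-5)⁴/2401 = 4855 - 16*625/2401 = 4855 - 1*10000/2401 = 4855 - 10000/2401 = 11646855/2401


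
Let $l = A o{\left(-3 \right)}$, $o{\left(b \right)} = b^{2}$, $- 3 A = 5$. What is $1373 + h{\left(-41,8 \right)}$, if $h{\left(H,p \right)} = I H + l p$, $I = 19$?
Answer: $474$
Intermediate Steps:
$A = - \frac{5}{3}$ ($A = \left(- \frac{1}{3}\right) 5 = - \frac{5}{3} \approx -1.6667$)
$l = -15$ ($l = - \frac{5 \left(-3\right)^{2}}{3} = \left(- \frac{5}{3}\right) 9 = -15$)
$h{\left(H,p \right)} = - 15 p + 19 H$ ($h{\left(H,p \right)} = 19 H - 15 p = - 15 p + 19 H$)
$1373 + h{\left(-41,8 \right)} = 1373 + \left(\left(-15\right) 8 + 19 \left(-41\right)\right) = 1373 - 899 = 474$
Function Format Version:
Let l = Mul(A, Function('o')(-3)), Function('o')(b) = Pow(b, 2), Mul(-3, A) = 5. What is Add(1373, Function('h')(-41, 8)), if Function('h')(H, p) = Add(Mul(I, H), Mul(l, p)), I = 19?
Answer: 474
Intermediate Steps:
A = Rational(-5, 3) (A = Mul(Rational(-1, 3), 5) = Rational(-5, 3) ≈ -1.6667)
l = -15 (l = Mul(Rational(-5, 3), Pow(-3, 2)) = Mul(Rational(-5, 3), 9) = -15)
Function('h')(H, p) = Add(Mul(-15, p), Mul(19, H)) (Function('h')(H, p) = Add(Mul(19, H), Mul(-15, p)) = Add(Mul(-15, p), Mul(19, H)))
Add(1373, Function('h')(-41, 8)) = Add(1373, Add(Mul(-15, 8), Mul(19, -41))) = Add(1373, Add(-120, -779)) = Add(1373, -899) = 474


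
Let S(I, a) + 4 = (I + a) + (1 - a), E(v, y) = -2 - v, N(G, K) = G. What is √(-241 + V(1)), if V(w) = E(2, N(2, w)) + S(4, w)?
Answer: 2*I*√61 ≈ 15.62*I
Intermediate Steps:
S(I, a) = -3 + I (S(I, a) = -4 + ((I + a) + (1 - a)) = -4 + (1 + I) = -3 + I)
V(w) = -3 (V(w) = (-2 - 1*2) + (-3 + 4) = (-2 - 2) + 1 = -4 + 1 = -3)
√(-241 + V(1)) = √(-241 - 3) = √(-244) = 2*I*√61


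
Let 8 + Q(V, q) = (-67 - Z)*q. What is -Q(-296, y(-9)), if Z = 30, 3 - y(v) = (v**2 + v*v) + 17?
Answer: -17064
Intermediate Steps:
y(v) = -14 - 2*v**2 (y(v) = 3 - ((v**2 + v*v) + 17) = 3 - ((v**2 + v**2) + 17) = 3 - (2*v**2 + 17) = 3 - (17 + 2*v**2) = 3 + (-17 - 2*v**2) = -14 - 2*v**2)
Q(V, q) = -8 - 97*q (Q(V, q) = -8 + (-67 - 1*30)*q = -8 + (-67 - 30)*q = -8 - 97*q)
-Q(-296, y(-9)) = -(-8 - 97*(-14 - 2*(-9)**2)) = -(-8 - 97*(-14 - 2*81)) = -(-8 - 97*(-14 - 162)) = -(-8 - 97*(-176)) = -(-8 + 17072) = -1*17064 = -17064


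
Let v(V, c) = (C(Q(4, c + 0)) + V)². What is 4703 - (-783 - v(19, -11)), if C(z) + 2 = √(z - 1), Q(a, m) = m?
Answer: 5763 + 68*I*√3 ≈ 5763.0 + 117.78*I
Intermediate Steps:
C(z) = -2 + √(-1 + z) (C(z) = -2 + √(z - 1) = -2 + √(-1 + z))
v(V, c) = (-2 + V + √(-1 + c))² (v(V, c) = ((-2 + √(-1 + (c + 0))) + V)² = ((-2 + √(-1 + c)) + V)² = (-2 + V + √(-1 + c))²)
4703 - (-783 - v(19, -11)) = 4703 - (-783 - (-2 + 19 + √(-1 - 11))²) = 4703 - (-783 - (-2 + 19 + √(-12))²) = 4703 - (-783 - (-2 + 19 + 2*I*√3)²) = 4703 - (-783 - (17 + 2*I*√3)²) = 4703 + (783 + (17 + 2*I*√3)²) = 5486 + (17 + 2*I*√3)²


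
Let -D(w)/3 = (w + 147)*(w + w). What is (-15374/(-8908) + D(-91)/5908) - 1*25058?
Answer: -23542872327/939794 ≈ -25051.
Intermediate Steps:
D(w) = -6*w*(147 + w) (D(w) = -3*(w + 147)*(w + w) = -3*(147 + w)*2*w = -6*w*(147 + w))
(-15374/(-8908) + D(-91)/5908) - 1*25058 = (-15374/(-8908) - 6*(-91)*(147 - 91)/5908) - 1*25058 = (-15374*(-1/8908) - 6*(-91)*56*(1/5908)) - 25058 = (7687/4454 + 30576*(1/5908)) - 25058 = (7687/4454 + 1092/211) - 25058 = 6485725/939794 - 25058 = -23542872327/939794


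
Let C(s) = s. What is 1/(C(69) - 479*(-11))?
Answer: 1/5338 ≈ 0.00018734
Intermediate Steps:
1/(C(69) - 479*(-11)) = 1/(69 - 479*(-11)) = 1/(69 + 5269) = 1/5338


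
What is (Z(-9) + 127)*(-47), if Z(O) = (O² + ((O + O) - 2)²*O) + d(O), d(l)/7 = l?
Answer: 162385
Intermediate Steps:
d(l) = 7*l
Z(O) = O² + 7*O + O*(-2 + 2*O)² (Z(O) = (O² + ((O + O) - 2)²*O) + 7*O = (O² + (2*O - 2)²*O) + 7*O = (O² + (-2 + 2*O)²*O) + 7*O = (O² + O*(-2 + 2*O)²) + 7*O = O² + 7*O + O*(-2 + 2*O)²)
(Z(-9) + 127)*(-47) = (-9*(7 - 9 + 4*(-1 - 9)²) + 127)*(-47) = (-9*(7 - 9 + 4*(-10)²) + 127)*(-47) = (-9*(7 - 9 + 4*100) + 127)*(-47) = (-9*(7 - 9 + 400) + 127)*(-47) = (-9*398 + 127)*(-47) = (-3582 + 127)*(-47) = -3455*(-47) = 162385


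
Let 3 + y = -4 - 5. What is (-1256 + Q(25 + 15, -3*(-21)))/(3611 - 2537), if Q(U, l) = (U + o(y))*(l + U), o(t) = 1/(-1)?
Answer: 2761/1074 ≈ 2.5708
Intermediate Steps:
y = -12 (y = -3 + (-4 - 5) = -3 - 9 = -12)
o(t) = -1
Q(U, l) = (-1 + U)*(U + l) (Q(U, l) = (U - 1)*(l + U) = (-1 + U)*(U + l))
(-1256 + Q(25 + 15, -3*(-21)))/(3611 - 2537) = (-1256 + ((25 + 15)² - (25 + 15) - (-3)*(-21) + (25 + 15)*(-3*(-21))))/(3611 - 2537) = (-1256 + (40² - 1*40 - 1*63 + 40*63))/1074 = (-1256 + (1600 - 40 - 63 + 2520))*(1/1074) = (-1256 + 4017)*(1/1074) = 2761*(1/1074) = 2761/1074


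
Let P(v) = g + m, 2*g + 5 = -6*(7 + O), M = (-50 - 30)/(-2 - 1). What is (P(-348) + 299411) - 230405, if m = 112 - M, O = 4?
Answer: 414335/6 ≈ 69056.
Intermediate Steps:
M = 80/3 (M = -80/(-3) = -80*(-⅓) = 80/3 ≈ 26.667)
m = 256/3 (m = 112 - 1*80/3 = 112 - 80/3 = 256/3 ≈ 85.333)
g = -71/2 (g = -5/2 + (-6*(7 + 4))/2 = -5/2 + (-6*11)/2 = -5/2 + (½)*(-66) = -5/2 - 33 = -71/2 ≈ -35.500)
P(v) = 299/6 (P(v) = -71/2 + 256/3 = 299/6)
(P(-348) + 299411) - 230405 = (299/6 + 299411) - 230405 = 1796765/6 - 230405 = 414335/6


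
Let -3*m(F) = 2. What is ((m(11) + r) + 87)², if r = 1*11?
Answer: 85264/9 ≈ 9473.8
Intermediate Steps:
m(F) = -⅔ (m(F) = -⅓*2 = -⅔)
r = 11
((m(11) + r) + 87)² = ((-⅔ + 11) + 87)² = (31/3 + 87)² = (292/3)² = 85264/9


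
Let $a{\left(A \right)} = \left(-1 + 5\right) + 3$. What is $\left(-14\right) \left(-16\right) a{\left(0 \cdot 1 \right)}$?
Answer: $1568$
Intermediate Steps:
$a{\left(A \right)} = 7$ ($a{\left(A \right)} = 4 + 3 = 7$)
$\left(-14\right) \left(-16\right) a{\left(0 \cdot 1 \right)} = \left(-14\right) \left(-16\right) 7 = 224 \cdot 7 = 1568$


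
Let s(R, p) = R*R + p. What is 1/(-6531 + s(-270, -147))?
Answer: 1/66222 ≈ 1.5101e-5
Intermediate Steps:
s(R, p) = p + R² (s(R, p) = R² + p = p + R²)
1/(-6531 + s(-270, -147)) = 1/(-6531 + (-147 + (-270)²)) = 1/(-6531 + (-147 + 72900)) = 1/(-6531 + 72753) = 1/66222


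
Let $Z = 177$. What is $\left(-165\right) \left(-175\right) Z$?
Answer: $5110875$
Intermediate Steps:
$\left(-165\right) \left(-175\right) Z = \left(-165\right) \left(-175\right) 177 = 28875 \cdot 177 = 5110875$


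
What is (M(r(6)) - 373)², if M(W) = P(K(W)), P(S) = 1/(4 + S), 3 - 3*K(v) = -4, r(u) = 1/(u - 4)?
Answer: 50183056/361 ≈ 1.3901e+5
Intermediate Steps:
r(u) = 1/(-4 + u)
K(v) = 7/3 (K(v) = 1 - ⅓*(-4) = 1 + 4/3 = 7/3)
M(W) = 3/19 (M(W) = 1/(4 + 7/3) = 1/(19/3) = 3/19)
(M(r(6)) - 373)² = (3/19 - 373)² = (-7084/19)² = 50183056/361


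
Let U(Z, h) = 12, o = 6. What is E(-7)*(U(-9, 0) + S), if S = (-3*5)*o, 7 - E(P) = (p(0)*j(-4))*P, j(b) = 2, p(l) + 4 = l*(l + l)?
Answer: 3822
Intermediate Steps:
p(l) = -4 + 2*l**2 (p(l) = -4 + l*(l + l) = -4 + l*(2*l) = -4 + 2*l**2)
E(P) = 7 + 8*P (E(P) = 7 - (-4 + 2*0**2)*2*P = 7 - (-4 + 2*0)*2*P = 7 - (-4 + 0)*2*P = 7 - (-4*2)*P = 7 - (-8)*P = 7 + 8*P)
S = -90 (S = -3*5*6 = -15*6 = -90)
E(-7)*(U(-9, 0) + S) = (7 + 8*(-7))*(12 - 90) = (7 - 56)*(-78) = -49*(-78) = 3822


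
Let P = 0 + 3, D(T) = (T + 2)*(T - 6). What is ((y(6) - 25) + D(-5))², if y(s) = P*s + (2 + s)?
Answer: 1156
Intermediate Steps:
D(T) = (-6 + T)*(2 + T) (D(T) = (2 + T)*(-6 + T) = (-6 + T)*(2 + T))
P = 3
y(s) = 2 + 4*s (y(s) = 3*s + (2 + s) = 2 + 4*s)
((y(6) - 25) + D(-5))² = (((2 + 4*6) - 25) + (-12 + (-5)² - 4*(-5)))² = (((2 + 24) - 25) + (-12 + 25 + 20))² = ((26 - 25) + 33)² = (1 + 33)² = 34² = 1156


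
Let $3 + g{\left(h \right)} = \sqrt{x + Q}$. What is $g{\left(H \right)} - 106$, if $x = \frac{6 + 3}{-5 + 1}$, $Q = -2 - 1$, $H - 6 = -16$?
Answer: $-109 + \frac{i \sqrt{21}}{2} \approx -109.0 + 2.2913 i$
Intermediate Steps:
$H = -10$ ($H = 6 - 16 = -10$)
$Q = -3$
$x = - \frac{9}{4}$ ($x = \frac{9}{-4} = 9 \left(- \frac{1}{4}\right) = - \frac{9}{4} \approx -2.25$)
$g{\left(h \right)} = -3 + \frac{i \sqrt{21}}{2}$ ($g{\left(h \right)} = -3 + \sqrt{- \frac{9}{4} - 3} = -3 + \sqrt{- \frac{21}{4}} = -3 + \frac{i \sqrt{21}}{2}$)
$g{\left(H \right)} - 106 = \left(-3 + \frac{i \sqrt{21}}{2}\right) - 106 = -109 + \frac{i \sqrt{21}}{2}$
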